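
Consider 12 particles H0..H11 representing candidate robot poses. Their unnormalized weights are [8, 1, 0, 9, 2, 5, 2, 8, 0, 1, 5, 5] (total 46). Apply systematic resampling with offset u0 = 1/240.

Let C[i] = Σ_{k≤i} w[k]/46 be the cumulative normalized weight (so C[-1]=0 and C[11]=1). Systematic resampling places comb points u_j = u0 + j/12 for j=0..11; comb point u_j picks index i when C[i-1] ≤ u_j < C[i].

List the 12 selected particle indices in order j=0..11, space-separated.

C = [4/23, 9/46, 9/46, 9/23, 10/23, 25/46, 27/46, 35/46, 35/46, 18/23, 41/46, 1]
j=0: u_0=1/240 ∈ [0, 4/23) → index 0
j=1: u_1=7/80 ∈ [0, 4/23) → index 0
j=2: u_2=41/240 ∈ [0, 4/23) → index 0
j=3: u_3=61/240 ∈ [9/46, 9/23) → index 3
j=4: u_4=27/80 ∈ [9/46, 9/23) → index 3
j=5: u_5=101/240 ∈ [9/23, 10/23) → index 4
j=6: u_6=121/240 ∈ [10/23, 25/46) → index 5
j=7: u_7=47/80 ∈ [27/46, 35/46) → index 7
j=8: u_8=161/240 ∈ [27/46, 35/46) → index 7
j=9: u_9=181/240 ∈ [27/46, 35/46) → index 7
j=10: u_10=67/80 ∈ [18/23, 41/46) → index 10
j=11: u_11=221/240 ∈ [41/46, 1) → index 11

0 0 0 3 3 4 5 7 7 7 10 11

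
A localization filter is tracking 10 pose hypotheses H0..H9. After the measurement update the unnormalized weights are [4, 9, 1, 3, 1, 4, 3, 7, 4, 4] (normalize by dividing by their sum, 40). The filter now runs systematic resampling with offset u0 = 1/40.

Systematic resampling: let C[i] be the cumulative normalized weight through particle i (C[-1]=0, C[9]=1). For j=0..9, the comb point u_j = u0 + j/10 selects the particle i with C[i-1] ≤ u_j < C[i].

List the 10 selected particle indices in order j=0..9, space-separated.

C = [1/10, 13/40, 7/20, 17/40, 9/20, 11/20, 5/8, 4/5, 9/10, 1]
j=0: u_0=1/40 ∈ [0, 1/10) → index 0
j=1: u_1=1/8 ∈ [1/10, 13/40) → index 1
j=2: u_2=9/40 ∈ [1/10, 13/40) → index 1
j=3: u_3=13/40 ∈ [13/40, 7/20) → index 2
j=4: u_4=17/40 ∈ [17/40, 9/20) → index 4
j=5: u_5=21/40 ∈ [9/20, 11/20) → index 5
j=6: u_6=5/8 ∈ [5/8, 4/5) → index 7
j=7: u_7=29/40 ∈ [5/8, 4/5) → index 7
j=8: u_8=33/40 ∈ [4/5, 9/10) → index 8
j=9: u_9=37/40 ∈ [9/10, 1) → index 9

0 1 1 2 4 5 7 7 8 9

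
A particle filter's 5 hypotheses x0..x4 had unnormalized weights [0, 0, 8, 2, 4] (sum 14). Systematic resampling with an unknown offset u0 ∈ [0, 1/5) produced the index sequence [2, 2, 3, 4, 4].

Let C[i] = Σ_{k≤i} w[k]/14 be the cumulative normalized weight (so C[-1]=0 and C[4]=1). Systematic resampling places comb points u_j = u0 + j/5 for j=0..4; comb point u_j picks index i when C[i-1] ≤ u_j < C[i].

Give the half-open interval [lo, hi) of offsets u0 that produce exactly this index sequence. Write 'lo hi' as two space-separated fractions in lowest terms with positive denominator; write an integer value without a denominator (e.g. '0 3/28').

C = [0, 0, 4/7, 5/7, 1]
j=0 picked index 2: u0 ∈ [0, 4/7)
j=1 picked index 2: u0 ∈ [-1/5, 13/35)
j=2 picked index 3: u0 ∈ [6/35, 11/35)
j=3 picked index 4: u0 ∈ [4/35, 2/5)
j=4 picked index 4: u0 ∈ [-3/35, 1/5)
intersection: [6/35, 1/5)

6/35 1/5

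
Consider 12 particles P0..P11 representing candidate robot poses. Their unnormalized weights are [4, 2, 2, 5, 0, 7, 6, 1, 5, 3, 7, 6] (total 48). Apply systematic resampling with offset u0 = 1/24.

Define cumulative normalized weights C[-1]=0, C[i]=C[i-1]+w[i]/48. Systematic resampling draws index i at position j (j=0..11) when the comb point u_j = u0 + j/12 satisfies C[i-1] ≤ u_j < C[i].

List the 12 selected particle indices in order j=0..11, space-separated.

0 2 3 5 5 6 7 8 9 10 11 11

C = [1/12, 1/8, 1/6, 13/48, 13/48, 5/12, 13/24, 9/16, 2/3, 35/48, 7/8, 1]
j=0: u_0=1/24 ∈ [0, 1/12) → index 0
j=1: u_1=1/8 ∈ [1/8, 1/6) → index 2
j=2: u_2=5/24 ∈ [1/6, 13/48) → index 3
j=3: u_3=7/24 ∈ [13/48, 5/12) → index 5
j=4: u_4=3/8 ∈ [13/48, 5/12) → index 5
j=5: u_5=11/24 ∈ [5/12, 13/24) → index 6
j=6: u_6=13/24 ∈ [13/24, 9/16) → index 7
j=7: u_7=5/8 ∈ [9/16, 2/3) → index 8
j=8: u_8=17/24 ∈ [2/3, 35/48) → index 9
j=9: u_9=19/24 ∈ [35/48, 7/8) → index 10
j=10: u_10=7/8 ∈ [7/8, 1) → index 11
j=11: u_11=23/24 ∈ [7/8, 1) → index 11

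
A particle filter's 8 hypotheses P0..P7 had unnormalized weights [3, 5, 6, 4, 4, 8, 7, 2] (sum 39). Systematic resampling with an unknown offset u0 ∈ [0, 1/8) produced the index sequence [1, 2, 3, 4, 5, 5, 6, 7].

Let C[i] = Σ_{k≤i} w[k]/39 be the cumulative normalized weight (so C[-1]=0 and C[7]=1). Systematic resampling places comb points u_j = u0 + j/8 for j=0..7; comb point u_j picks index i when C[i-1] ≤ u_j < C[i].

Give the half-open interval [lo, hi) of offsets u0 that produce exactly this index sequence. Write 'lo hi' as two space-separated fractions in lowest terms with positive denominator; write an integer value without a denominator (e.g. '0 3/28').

17/156 1/8

C = [1/13, 8/39, 14/39, 6/13, 22/39, 10/13, 37/39, 1]
j=0 picked index 1: u0 ∈ [1/13, 8/39)
j=1 picked index 2: u0 ∈ [25/312, 73/312)
j=2 picked index 3: u0 ∈ [17/156, 11/52)
j=3 picked index 4: u0 ∈ [9/104, 59/312)
j=4 picked index 5: u0 ∈ [5/78, 7/26)
j=5 picked index 5: u0 ∈ [-19/312, 15/104)
j=6 picked index 6: u0 ∈ [1/52, 31/156)
j=7 picked index 7: u0 ∈ [23/312, 1/8)
intersection: [17/156, 1/8)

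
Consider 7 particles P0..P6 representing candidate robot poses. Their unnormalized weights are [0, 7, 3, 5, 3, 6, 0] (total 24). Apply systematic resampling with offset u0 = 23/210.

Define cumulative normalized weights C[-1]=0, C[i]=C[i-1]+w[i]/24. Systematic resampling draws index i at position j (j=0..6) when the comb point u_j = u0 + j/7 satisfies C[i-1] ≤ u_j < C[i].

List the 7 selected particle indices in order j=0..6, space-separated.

1 1 2 3 4 5 5

C = [0, 7/24, 5/12, 5/8, 3/4, 1, 1]
j=0: u_0=23/210 ∈ [0, 7/24) → index 1
j=1: u_1=53/210 ∈ [0, 7/24) → index 1
j=2: u_2=83/210 ∈ [7/24, 5/12) → index 2
j=3: u_3=113/210 ∈ [5/12, 5/8) → index 3
j=4: u_4=143/210 ∈ [5/8, 3/4) → index 4
j=5: u_5=173/210 ∈ [3/4, 1) → index 5
j=6: u_6=29/30 ∈ [3/4, 1) → index 5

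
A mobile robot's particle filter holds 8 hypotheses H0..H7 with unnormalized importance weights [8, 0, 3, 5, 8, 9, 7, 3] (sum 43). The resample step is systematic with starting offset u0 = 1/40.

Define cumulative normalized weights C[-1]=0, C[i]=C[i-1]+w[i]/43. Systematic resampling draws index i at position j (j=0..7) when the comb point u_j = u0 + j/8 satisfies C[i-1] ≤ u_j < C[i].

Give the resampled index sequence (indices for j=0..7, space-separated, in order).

C = [8/43, 8/43, 11/43, 16/43, 24/43, 33/43, 40/43, 1]
j=0: u_0=1/40 ∈ [0, 8/43) → index 0
j=1: u_1=3/20 ∈ [0, 8/43) → index 0
j=2: u_2=11/40 ∈ [11/43, 16/43) → index 3
j=3: u_3=2/5 ∈ [16/43, 24/43) → index 4
j=4: u_4=21/40 ∈ [16/43, 24/43) → index 4
j=5: u_5=13/20 ∈ [24/43, 33/43) → index 5
j=6: u_6=31/40 ∈ [33/43, 40/43) → index 6
j=7: u_7=9/10 ∈ [33/43, 40/43) → index 6

0 0 3 4 4 5 6 6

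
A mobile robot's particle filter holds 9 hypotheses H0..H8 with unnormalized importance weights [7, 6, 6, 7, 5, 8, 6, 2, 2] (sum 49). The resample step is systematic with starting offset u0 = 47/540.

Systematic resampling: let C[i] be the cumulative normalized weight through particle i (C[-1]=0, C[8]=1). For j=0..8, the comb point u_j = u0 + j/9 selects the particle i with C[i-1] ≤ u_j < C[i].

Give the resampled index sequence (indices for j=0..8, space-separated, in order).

0 1 2 3 4 5 5 6 8

C = [1/7, 13/49, 19/49, 26/49, 31/49, 39/49, 45/49, 47/49, 1]
j=0: u_0=47/540 ∈ [0, 1/7) → index 0
j=1: u_1=107/540 ∈ [1/7, 13/49) → index 1
j=2: u_2=167/540 ∈ [13/49, 19/49) → index 2
j=3: u_3=227/540 ∈ [19/49, 26/49) → index 3
j=4: u_4=287/540 ∈ [26/49, 31/49) → index 4
j=5: u_5=347/540 ∈ [31/49, 39/49) → index 5
j=6: u_6=407/540 ∈ [31/49, 39/49) → index 5
j=7: u_7=467/540 ∈ [39/49, 45/49) → index 6
j=8: u_8=527/540 ∈ [47/49, 1) → index 8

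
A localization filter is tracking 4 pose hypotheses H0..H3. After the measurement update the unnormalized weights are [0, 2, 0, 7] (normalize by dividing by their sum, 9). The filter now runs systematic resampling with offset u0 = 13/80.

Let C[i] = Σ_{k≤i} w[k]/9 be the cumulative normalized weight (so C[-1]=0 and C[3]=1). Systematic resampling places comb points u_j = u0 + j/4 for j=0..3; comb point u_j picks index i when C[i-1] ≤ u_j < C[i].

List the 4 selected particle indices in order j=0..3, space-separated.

C = [0, 2/9, 2/9, 1]
j=0: u_0=13/80 ∈ [0, 2/9) → index 1
j=1: u_1=33/80 ∈ [2/9, 1) → index 3
j=2: u_2=53/80 ∈ [2/9, 1) → index 3
j=3: u_3=73/80 ∈ [2/9, 1) → index 3

1 3 3 3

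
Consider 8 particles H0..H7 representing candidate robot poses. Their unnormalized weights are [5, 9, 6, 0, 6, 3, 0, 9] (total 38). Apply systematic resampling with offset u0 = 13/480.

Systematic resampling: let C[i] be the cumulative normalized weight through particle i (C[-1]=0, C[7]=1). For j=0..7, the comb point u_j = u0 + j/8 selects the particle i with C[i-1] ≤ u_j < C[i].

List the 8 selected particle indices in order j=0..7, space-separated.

C = [5/38, 7/19, 10/19, 10/19, 13/19, 29/38, 29/38, 1]
j=0: u_0=13/480 ∈ [0, 5/38) → index 0
j=1: u_1=73/480 ∈ [5/38, 7/19) → index 1
j=2: u_2=133/480 ∈ [5/38, 7/19) → index 1
j=3: u_3=193/480 ∈ [7/19, 10/19) → index 2
j=4: u_4=253/480 ∈ [10/19, 13/19) → index 4
j=5: u_5=313/480 ∈ [10/19, 13/19) → index 4
j=6: u_6=373/480 ∈ [29/38, 1) → index 7
j=7: u_7=433/480 ∈ [29/38, 1) → index 7

0 1 1 2 4 4 7 7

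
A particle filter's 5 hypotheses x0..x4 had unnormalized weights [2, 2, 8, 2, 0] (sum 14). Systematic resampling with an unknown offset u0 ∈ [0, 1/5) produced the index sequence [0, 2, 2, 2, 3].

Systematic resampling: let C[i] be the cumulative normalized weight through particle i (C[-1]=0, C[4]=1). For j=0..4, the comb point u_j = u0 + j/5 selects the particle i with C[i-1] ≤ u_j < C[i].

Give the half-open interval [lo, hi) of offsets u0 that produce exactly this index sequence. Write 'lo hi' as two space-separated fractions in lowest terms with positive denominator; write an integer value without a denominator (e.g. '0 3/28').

C = [1/7, 2/7, 6/7, 1, 1]
j=0 picked index 0: u0 ∈ [0, 1/7)
j=1 picked index 2: u0 ∈ [3/35, 23/35)
j=2 picked index 2: u0 ∈ [-4/35, 16/35)
j=3 picked index 2: u0 ∈ [-11/35, 9/35)
j=4 picked index 3: u0 ∈ [2/35, 1/5)
intersection: [3/35, 1/7)

3/35 1/7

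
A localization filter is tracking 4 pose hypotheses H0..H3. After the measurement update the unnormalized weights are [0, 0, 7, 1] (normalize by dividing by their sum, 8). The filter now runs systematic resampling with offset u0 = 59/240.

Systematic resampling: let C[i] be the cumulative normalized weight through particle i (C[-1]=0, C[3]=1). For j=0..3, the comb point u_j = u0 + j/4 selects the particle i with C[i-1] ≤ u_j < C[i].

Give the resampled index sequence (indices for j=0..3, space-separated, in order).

C = [0, 0, 7/8, 1]
j=0: u_0=59/240 ∈ [0, 7/8) → index 2
j=1: u_1=119/240 ∈ [0, 7/8) → index 2
j=2: u_2=179/240 ∈ [0, 7/8) → index 2
j=3: u_3=239/240 ∈ [7/8, 1) → index 3

2 2 2 3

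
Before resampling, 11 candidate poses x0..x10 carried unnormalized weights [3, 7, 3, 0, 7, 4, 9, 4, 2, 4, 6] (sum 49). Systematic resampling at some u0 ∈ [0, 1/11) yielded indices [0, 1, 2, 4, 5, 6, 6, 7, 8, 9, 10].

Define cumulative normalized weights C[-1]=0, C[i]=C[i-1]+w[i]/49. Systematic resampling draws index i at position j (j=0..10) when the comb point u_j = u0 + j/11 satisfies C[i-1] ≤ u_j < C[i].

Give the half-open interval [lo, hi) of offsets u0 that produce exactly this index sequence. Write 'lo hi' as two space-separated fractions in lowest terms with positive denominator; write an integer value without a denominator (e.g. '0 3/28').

C = [3/49, 10/49, 13/49, 13/49, 20/49, 24/49, 33/49, 37/49, 39/49, 43/49, 1]
j=0 picked index 0: u0 ∈ [0, 3/49)
j=1 picked index 1: u0 ∈ [-16/539, 61/539)
j=2 picked index 2: u0 ∈ [12/539, 45/539)
j=3 picked index 4: u0 ∈ [-4/539, 73/539)
j=4 picked index 5: u0 ∈ [24/539, 68/539)
j=5 picked index 6: u0 ∈ [19/539, 118/539)
j=6 picked index 6: u0 ∈ [-30/539, 69/539)
j=7 picked index 7: u0 ∈ [20/539, 64/539)
j=8 picked index 8: u0 ∈ [15/539, 37/539)
j=9 picked index 9: u0 ∈ [-12/539, 32/539)
j=10 picked index 10: u0 ∈ [-17/539, 1/11)
intersection: [24/539, 32/539)

24/539 32/539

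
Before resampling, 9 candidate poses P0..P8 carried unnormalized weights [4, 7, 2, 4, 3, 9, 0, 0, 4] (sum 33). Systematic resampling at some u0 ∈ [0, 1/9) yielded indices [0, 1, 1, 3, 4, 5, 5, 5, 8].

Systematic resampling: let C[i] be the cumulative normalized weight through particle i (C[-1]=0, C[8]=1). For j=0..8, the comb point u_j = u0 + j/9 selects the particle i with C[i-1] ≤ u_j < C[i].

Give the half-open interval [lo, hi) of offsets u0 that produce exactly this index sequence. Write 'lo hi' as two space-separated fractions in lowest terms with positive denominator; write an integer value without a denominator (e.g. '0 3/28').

7/99 10/99

C = [4/33, 1/3, 13/33, 17/33, 20/33, 29/33, 29/33, 29/33, 1]
j=0 picked index 0: u0 ∈ [0, 4/33)
j=1 picked index 1: u0 ∈ [1/99, 2/9)
j=2 picked index 1: u0 ∈ [-10/99, 1/9)
j=3 picked index 3: u0 ∈ [2/33, 2/11)
j=4 picked index 4: u0 ∈ [7/99, 16/99)
j=5 picked index 5: u0 ∈ [5/99, 32/99)
j=6 picked index 5: u0 ∈ [-2/33, 7/33)
j=7 picked index 5: u0 ∈ [-17/99, 10/99)
j=8 picked index 8: u0 ∈ [-1/99, 1/9)
intersection: [7/99, 10/99)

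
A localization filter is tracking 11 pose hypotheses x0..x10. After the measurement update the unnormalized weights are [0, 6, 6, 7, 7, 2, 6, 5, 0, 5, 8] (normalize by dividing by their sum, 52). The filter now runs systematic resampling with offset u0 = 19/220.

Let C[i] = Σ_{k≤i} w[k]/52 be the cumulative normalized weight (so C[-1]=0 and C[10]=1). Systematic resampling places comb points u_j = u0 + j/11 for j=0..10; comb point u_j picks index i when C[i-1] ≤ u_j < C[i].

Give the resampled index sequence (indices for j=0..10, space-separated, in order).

C = [0, 3/26, 3/13, 19/52, 1/2, 7/13, 17/26, 3/4, 3/4, 11/13, 1]
j=0: u_0=19/220 ∈ [0, 3/26) → index 1
j=1: u_1=39/220 ∈ [3/26, 3/13) → index 2
j=2: u_2=59/220 ∈ [3/13, 19/52) → index 3
j=3: u_3=79/220 ∈ [3/13, 19/52) → index 3
j=4: u_4=9/20 ∈ [19/52, 1/2) → index 4
j=5: u_5=119/220 ∈ [7/13, 17/26) → index 6
j=6: u_6=139/220 ∈ [7/13, 17/26) → index 6
j=7: u_7=159/220 ∈ [17/26, 3/4) → index 7
j=8: u_8=179/220 ∈ [3/4, 11/13) → index 9
j=9: u_9=199/220 ∈ [11/13, 1) → index 10
j=10: u_10=219/220 ∈ [11/13, 1) → index 10

1 2 3 3 4 6 6 7 9 10 10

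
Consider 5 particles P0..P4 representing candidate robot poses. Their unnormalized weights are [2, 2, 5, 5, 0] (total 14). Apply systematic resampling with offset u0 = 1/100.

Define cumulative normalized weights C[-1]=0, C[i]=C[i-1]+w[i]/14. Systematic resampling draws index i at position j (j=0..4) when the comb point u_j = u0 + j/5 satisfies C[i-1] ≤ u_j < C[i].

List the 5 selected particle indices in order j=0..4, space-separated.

C = [1/7, 2/7, 9/14, 1, 1]
j=0: u_0=1/100 ∈ [0, 1/7) → index 0
j=1: u_1=21/100 ∈ [1/7, 2/7) → index 1
j=2: u_2=41/100 ∈ [2/7, 9/14) → index 2
j=3: u_3=61/100 ∈ [2/7, 9/14) → index 2
j=4: u_4=81/100 ∈ [9/14, 1) → index 3

0 1 2 2 3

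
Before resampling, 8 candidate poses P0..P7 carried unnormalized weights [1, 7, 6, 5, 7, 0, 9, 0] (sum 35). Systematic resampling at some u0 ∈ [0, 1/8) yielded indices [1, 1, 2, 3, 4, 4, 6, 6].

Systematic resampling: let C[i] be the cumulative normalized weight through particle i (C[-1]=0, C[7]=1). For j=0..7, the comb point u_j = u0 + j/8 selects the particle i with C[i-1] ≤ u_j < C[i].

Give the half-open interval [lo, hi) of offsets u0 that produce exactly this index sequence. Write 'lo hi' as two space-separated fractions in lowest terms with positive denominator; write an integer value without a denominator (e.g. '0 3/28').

3/70 29/280

C = [1/35, 8/35, 2/5, 19/35, 26/35, 26/35, 1, 1]
j=0 picked index 1: u0 ∈ [1/35, 8/35)
j=1 picked index 1: u0 ∈ [-27/280, 29/280)
j=2 picked index 2: u0 ∈ [-3/140, 3/20)
j=3 picked index 3: u0 ∈ [1/40, 47/280)
j=4 picked index 4: u0 ∈ [3/70, 17/70)
j=5 picked index 4: u0 ∈ [-23/280, 33/280)
j=6 picked index 6: u0 ∈ [-1/140, 1/4)
j=7 picked index 6: u0 ∈ [-37/280, 1/8)
intersection: [3/70, 29/280)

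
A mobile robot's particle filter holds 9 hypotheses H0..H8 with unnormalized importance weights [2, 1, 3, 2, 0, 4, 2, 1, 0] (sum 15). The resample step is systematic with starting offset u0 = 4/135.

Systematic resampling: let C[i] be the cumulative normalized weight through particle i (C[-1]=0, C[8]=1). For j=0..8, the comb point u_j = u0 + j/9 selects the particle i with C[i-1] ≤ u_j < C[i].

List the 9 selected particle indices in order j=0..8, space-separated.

C = [2/15, 1/5, 2/5, 8/15, 8/15, 4/5, 14/15, 1, 1]
j=0: u_0=4/135 ∈ [0, 2/15) → index 0
j=1: u_1=19/135 ∈ [2/15, 1/5) → index 1
j=2: u_2=34/135 ∈ [1/5, 2/5) → index 2
j=3: u_3=49/135 ∈ [1/5, 2/5) → index 2
j=4: u_4=64/135 ∈ [2/5, 8/15) → index 3
j=5: u_5=79/135 ∈ [8/15, 4/5) → index 5
j=6: u_6=94/135 ∈ [8/15, 4/5) → index 5
j=7: u_7=109/135 ∈ [4/5, 14/15) → index 6
j=8: u_8=124/135 ∈ [4/5, 14/15) → index 6

0 1 2 2 3 5 5 6 6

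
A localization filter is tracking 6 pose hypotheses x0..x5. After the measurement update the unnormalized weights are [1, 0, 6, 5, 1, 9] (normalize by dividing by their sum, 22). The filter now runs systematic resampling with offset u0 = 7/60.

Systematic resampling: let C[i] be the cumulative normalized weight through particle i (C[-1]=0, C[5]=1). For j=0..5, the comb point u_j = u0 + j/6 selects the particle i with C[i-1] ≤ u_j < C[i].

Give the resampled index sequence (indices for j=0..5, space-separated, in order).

2 2 3 5 5 5

C = [1/22, 1/22, 7/22, 6/11, 13/22, 1]
j=0: u_0=7/60 ∈ [1/22, 7/22) → index 2
j=1: u_1=17/60 ∈ [1/22, 7/22) → index 2
j=2: u_2=9/20 ∈ [7/22, 6/11) → index 3
j=3: u_3=37/60 ∈ [13/22, 1) → index 5
j=4: u_4=47/60 ∈ [13/22, 1) → index 5
j=5: u_5=19/20 ∈ [13/22, 1) → index 5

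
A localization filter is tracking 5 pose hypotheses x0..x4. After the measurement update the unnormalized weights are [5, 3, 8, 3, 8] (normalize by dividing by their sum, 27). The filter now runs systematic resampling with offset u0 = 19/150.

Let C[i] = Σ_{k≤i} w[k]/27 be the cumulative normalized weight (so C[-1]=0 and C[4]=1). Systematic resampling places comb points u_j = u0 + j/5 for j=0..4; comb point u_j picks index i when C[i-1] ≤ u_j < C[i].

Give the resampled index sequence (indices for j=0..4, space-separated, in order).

C = [5/27, 8/27, 16/27, 19/27, 1]
j=0: u_0=19/150 ∈ [0, 5/27) → index 0
j=1: u_1=49/150 ∈ [8/27, 16/27) → index 2
j=2: u_2=79/150 ∈ [8/27, 16/27) → index 2
j=3: u_3=109/150 ∈ [19/27, 1) → index 4
j=4: u_4=139/150 ∈ [19/27, 1) → index 4

0 2 2 4 4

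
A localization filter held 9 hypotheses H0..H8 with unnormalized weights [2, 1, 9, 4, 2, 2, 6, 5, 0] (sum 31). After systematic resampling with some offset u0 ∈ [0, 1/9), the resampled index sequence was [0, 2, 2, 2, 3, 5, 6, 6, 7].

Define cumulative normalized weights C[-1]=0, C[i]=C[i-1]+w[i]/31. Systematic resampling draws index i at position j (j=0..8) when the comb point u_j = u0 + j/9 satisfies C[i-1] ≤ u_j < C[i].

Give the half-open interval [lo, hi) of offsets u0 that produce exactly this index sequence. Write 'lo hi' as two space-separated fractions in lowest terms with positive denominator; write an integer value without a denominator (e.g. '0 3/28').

7/279 5/93

C = [2/31, 3/31, 12/31, 16/31, 18/31, 20/31, 26/31, 1, 1]
j=0 picked index 0: u0 ∈ [0, 2/31)
j=1 picked index 2: u0 ∈ [-4/279, 77/279)
j=2 picked index 2: u0 ∈ [-35/279, 46/279)
j=3 picked index 2: u0 ∈ [-22/93, 5/93)
j=4 picked index 3: u0 ∈ [-16/279, 20/279)
j=5 picked index 5: u0 ∈ [7/279, 25/279)
j=6 picked index 6: u0 ∈ [-2/93, 16/93)
j=7 picked index 6: u0 ∈ [-37/279, 17/279)
j=8 picked index 7: u0 ∈ [-14/279, 1/9)
intersection: [7/279, 5/93)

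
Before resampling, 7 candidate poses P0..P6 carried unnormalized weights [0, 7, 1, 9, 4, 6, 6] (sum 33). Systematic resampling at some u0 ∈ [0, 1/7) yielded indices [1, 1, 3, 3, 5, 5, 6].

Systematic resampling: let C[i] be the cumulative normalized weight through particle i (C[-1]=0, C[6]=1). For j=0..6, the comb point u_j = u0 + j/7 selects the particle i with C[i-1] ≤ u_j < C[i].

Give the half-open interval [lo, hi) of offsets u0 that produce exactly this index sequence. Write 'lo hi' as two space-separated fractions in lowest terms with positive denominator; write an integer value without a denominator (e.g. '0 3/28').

5/77 16/231

C = [0, 7/33, 8/33, 17/33, 7/11, 9/11, 1]
j=0 picked index 1: u0 ∈ [0, 7/33)
j=1 picked index 1: u0 ∈ [-1/7, 16/231)
j=2 picked index 3: u0 ∈ [-10/231, 53/231)
j=3 picked index 3: u0 ∈ [-43/231, 20/231)
j=4 picked index 5: u0 ∈ [5/77, 19/77)
j=5 picked index 5: u0 ∈ [-6/77, 8/77)
j=6 picked index 6: u0 ∈ [-3/77, 1/7)
intersection: [5/77, 16/231)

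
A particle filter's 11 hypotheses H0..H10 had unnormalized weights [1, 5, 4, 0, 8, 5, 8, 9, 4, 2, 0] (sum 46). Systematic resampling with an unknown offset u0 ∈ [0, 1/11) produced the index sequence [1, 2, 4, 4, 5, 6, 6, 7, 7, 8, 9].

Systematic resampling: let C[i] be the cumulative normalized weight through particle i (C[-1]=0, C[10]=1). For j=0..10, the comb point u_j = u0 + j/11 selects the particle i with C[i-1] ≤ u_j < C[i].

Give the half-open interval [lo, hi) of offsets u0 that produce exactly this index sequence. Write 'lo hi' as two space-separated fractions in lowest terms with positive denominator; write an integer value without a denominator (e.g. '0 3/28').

C = [1/46, 3/23, 5/23, 5/23, 9/23, 1/2, 31/46, 20/23, 22/23, 1, 1]
j=0 picked index 1: u0 ∈ [1/46, 3/23)
j=1 picked index 2: u0 ∈ [10/253, 32/253)
j=2 picked index 4: u0 ∈ [9/253, 53/253)
j=3 picked index 4: u0 ∈ [-14/253, 30/253)
j=4 picked index 5: u0 ∈ [7/253, 3/22)
j=5 picked index 6: u0 ∈ [1/22, 111/506)
j=6 picked index 6: u0 ∈ [-1/22, 65/506)
j=7 picked index 7: u0 ∈ [19/506, 59/253)
j=8 picked index 7: u0 ∈ [-27/506, 36/253)
j=9 picked index 8: u0 ∈ [13/253, 35/253)
j=10 picked index 9: u0 ∈ [12/253, 1/11)
intersection: [13/253, 1/11)

13/253 1/11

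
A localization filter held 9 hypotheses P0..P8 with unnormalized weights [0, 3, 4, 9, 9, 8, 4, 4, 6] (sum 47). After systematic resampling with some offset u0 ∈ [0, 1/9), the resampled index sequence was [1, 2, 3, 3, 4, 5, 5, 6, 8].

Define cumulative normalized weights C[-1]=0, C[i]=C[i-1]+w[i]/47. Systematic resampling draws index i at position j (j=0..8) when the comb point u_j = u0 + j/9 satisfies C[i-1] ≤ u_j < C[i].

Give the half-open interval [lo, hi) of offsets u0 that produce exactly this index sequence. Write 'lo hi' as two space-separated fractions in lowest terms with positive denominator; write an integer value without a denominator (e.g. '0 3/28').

0 1/141

C = [0, 3/47, 7/47, 16/47, 25/47, 33/47, 37/47, 41/47, 1]
j=0 picked index 1: u0 ∈ [0, 3/47)
j=1 picked index 2: u0 ∈ [-20/423, 16/423)
j=2 picked index 3: u0 ∈ [-31/423, 50/423)
j=3 picked index 3: u0 ∈ [-26/141, 1/141)
j=4 picked index 4: u0 ∈ [-44/423, 37/423)
j=5 picked index 5: u0 ∈ [-10/423, 62/423)
j=6 picked index 5: u0 ∈ [-19/141, 5/141)
j=7 picked index 6: u0 ∈ [-32/423, 4/423)
j=8 picked index 8: u0 ∈ [-7/423, 1/9)
intersection: [0, 1/141)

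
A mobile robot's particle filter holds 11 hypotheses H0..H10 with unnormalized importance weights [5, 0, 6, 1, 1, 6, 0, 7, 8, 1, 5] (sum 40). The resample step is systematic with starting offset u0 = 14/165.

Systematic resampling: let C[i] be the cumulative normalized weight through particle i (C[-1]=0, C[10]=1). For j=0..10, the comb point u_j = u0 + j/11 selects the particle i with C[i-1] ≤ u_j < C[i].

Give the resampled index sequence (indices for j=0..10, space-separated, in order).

0 2 2 5 5 7 7 8 8 10 10

C = [1/8, 1/8, 11/40, 3/10, 13/40, 19/40, 19/40, 13/20, 17/20, 7/8, 1]
j=0: u_0=14/165 ∈ [0, 1/8) → index 0
j=1: u_1=29/165 ∈ [1/8, 11/40) → index 2
j=2: u_2=4/15 ∈ [1/8, 11/40) → index 2
j=3: u_3=59/165 ∈ [13/40, 19/40) → index 5
j=4: u_4=74/165 ∈ [13/40, 19/40) → index 5
j=5: u_5=89/165 ∈ [19/40, 13/20) → index 7
j=6: u_6=104/165 ∈ [19/40, 13/20) → index 7
j=7: u_7=119/165 ∈ [13/20, 17/20) → index 8
j=8: u_8=134/165 ∈ [13/20, 17/20) → index 8
j=9: u_9=149/165 ∈ [7/8, 1) → index 10
j=10: u_10=164/165 ∈ [7/8, 1) → index 10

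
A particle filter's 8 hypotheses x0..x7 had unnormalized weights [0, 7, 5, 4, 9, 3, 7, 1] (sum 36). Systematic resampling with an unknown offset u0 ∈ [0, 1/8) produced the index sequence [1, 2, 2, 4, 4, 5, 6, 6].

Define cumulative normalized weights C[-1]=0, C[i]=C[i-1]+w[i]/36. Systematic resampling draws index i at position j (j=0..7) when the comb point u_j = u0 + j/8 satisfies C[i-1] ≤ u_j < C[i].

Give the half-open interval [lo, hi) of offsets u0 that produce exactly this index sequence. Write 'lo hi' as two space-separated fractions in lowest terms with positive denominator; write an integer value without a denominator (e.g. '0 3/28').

C = [0, 7/36, 1/3, 4/9, 25/36, 7/9, 35/36, 1]
j=0 picked index 1: u0 ∈ [0, 7/36)
j=1 picked index 2: u0 ∈ [5/72, 5/24)
j=2 picked index 2: u0 ∈ [-1/18, 1/12)
j=3 picked index 4: u0 ∈ [5/72, 23/72)
j=4 picked index 4: u0 ∈ [-1/18, 7/36)
j=5 picked index 5: u0 ∈ [5/72, 11/72)
j=6 picked index 6: u0 ∈ [1/36, 2/9)
j=7 picked index 6: u0 ∈ [-7/72, 7/72)
intersection: [5/72, 1/12)

5/72 1/12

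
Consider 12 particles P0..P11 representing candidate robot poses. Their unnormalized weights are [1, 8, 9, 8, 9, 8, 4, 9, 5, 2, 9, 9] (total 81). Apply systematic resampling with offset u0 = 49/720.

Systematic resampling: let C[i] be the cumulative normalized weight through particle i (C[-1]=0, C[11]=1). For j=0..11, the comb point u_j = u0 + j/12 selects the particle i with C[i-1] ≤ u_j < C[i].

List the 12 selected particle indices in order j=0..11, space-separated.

C = [1/81, 1/9, 2/9, 26/81, 35/81, 43/81, 47/81, 56/81, 61/81, 7/9, 8/9, 1]
j=0: u_0=49/720 ∈ [1/81, 1/9) → index 1
j=1: u_1=109/720 ∈ [1/9, 2/9) → index 2
j=2: u_2=169/720 ∈ [2/9, 26/81) → index 3
j=3: u_3=229/720 ∈ [2/9, 26/81) → index 3
j=4: u_4=289/720 ∈ [26/81, 35/81) → index 4
j=5: u_5=349/720 ∈ [35/81, 43/81) → index 5
j=6: u_6=409/720 ∈ [43/81, 47/81) → index 6
j=7: u_7=469/720 ∈ [47/81, 56/81) → index 7
j=8: u_8=529/720 ∈ [56/81, 61/81) → index 8
j=9: u_9=589/720 ∈ [7/9, 8/9) → index 10
j=10: u_10=649/720 ∈ [8/9, 1) → index 11
j=11: u_11=709/720 ∈ [8/9, 1) → index 11

1 2 3 3 4 5 6 7 8 10 11 11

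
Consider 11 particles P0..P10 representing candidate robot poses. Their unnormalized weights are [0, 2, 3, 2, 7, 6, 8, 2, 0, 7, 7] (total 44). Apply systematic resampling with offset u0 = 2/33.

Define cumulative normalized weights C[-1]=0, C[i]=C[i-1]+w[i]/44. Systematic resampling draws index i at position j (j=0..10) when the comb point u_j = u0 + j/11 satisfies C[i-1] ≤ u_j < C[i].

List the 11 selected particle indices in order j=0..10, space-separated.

C = [0, 1/22, 5/44, 7/44, 7/22, 5/11, 7/11, 15/22, 15/22, 37/44, 1]
j=0: u_0=2/33 ∈ [1/22, 5/44) → index 2
j=1: u_1=5/33 ∈ [5/44, 7/44) → index 3
j=2: u_2=8/33 ∈ [7/44, 7/22) → index 4
j=3: u_3=1/3 ∈ [7/22, 5/11) → index 5
j=4: u_4=14/33 ∈ [7/22, 5/11) → index 5
j=5: u_5=17/33 ∈ [5/11, 7/11) → index 6
j=6: u_6=20/33 ∈ [5/11, 7/11) → index 6
j=7: u_7=23/33 ∈ [15/22, 37/44) → index 9
j=8: u_8=26/33 ∈ [15/22, 37/44) → index 9
j=9: u_9=29/33 ∈ [37/44, 1) → index 10
j=10: u_10=32/33 ∈ [37/44, 1) → index 10

2 3 4 5 5 6 6 9 9 10 10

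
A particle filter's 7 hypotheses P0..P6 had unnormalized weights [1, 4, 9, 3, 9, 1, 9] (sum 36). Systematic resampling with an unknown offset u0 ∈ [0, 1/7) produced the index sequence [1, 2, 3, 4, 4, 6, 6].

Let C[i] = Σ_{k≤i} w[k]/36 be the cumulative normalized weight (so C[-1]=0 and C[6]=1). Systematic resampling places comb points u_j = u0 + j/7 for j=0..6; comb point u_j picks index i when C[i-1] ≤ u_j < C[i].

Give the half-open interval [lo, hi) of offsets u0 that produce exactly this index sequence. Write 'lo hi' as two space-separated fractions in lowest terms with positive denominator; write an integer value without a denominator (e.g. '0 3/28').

C = [1/36, 5/36, 7/18, 17/36, 13/18, 3/4, 1]
j=0 picked index 1: u0 ∈ [1/36, 5/36)
j=1 picked index 2: u0 ∈ [-1/252, 31/126)
j=2 picked index 3: u0 ∈ [13/126, 47/252)
j=3 picked index 4: u0 ∈ [11/252, 37/126)
j=4 picked index 4: u0 ∈ [-25/252, 19/126)
j=5 picked index 6: u0 ∈ [1/28, 2/7)
j=6 picked index 6: u0 ∈ [-3/28, 1/7)
intersection: [13/126, 5/36)

13/126 5/36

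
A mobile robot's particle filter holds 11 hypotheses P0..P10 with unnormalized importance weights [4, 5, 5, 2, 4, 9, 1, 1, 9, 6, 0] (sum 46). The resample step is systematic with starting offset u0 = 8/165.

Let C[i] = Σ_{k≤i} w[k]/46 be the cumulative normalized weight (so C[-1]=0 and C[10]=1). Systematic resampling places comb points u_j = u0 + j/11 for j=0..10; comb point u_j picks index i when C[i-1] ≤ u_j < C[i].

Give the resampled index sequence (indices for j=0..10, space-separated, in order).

C = [2/23, 9/46, 7/23, 8/23, 10/23, 29/46, 15/23, 31/46, 20/23, 1, 1]
j=0: u_0=8/165 ∈ [0, 2/23) → index 0
j=1: u_1=23/165 ∈ [2/23, 9/46) → index 1
j=2: u_2=38/165 ∈ [9/46, 7/23) → index 2
j=3: u_3=53/165 ∈ [7/23, 8/23) → index 3
j=4: u_4=68/165 ∈ [8/23, 10/23) → index 4
j=5: u_5=83/165 ∈ [10/23, 29/46) → index 5
j=6: u_6=98/165 ∈ [10/23, 29/46) → index 5
j=7: u_7=113/165 ∈ [31/46, 20/23) → index 8
j=8: u_8=128/165 ∈ [31/46, 20/23) → index 8
j=9: u_9=13/15 ∈ [31/46, 20/23) → index 8
j=10: u_10=158/165 ∈ [20/23, 1) → index 9

0 1 2 3 4 5 5 8 8 8 9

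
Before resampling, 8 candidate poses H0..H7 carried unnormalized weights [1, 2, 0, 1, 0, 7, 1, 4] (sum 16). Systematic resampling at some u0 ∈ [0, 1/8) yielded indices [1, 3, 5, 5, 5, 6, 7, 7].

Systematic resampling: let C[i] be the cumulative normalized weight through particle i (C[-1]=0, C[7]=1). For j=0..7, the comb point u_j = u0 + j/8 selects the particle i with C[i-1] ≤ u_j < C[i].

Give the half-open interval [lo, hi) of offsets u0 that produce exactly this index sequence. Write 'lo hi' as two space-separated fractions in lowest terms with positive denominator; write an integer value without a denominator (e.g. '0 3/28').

1/16 1/8

C = [1/16, 3/16, 3/16, 1/4, 1/4, 11/16, 3/4, 1]
j=0 picked index 1: u0 ∈ [1/16, 3/16)
j=1 picked index 3: u0 ∈ [1/16, 1/8)
j=2 picked index 5: u0 ∈ [0, 7/16)
j=3 picked index 5: u0 ∈ [-1/8, 5/16)
j=4 picked index 5: u0 ∈ [-1/4, 3/16)
j=5 picked index 6: u0 ∈ [1/16, 1/8)
j=6 picked index 7: u0 ∈ [0, 1/4)
j=7 picked index 7: u0 ∈ [-1/8, 1/8)
intersection: [1/16, 1/8)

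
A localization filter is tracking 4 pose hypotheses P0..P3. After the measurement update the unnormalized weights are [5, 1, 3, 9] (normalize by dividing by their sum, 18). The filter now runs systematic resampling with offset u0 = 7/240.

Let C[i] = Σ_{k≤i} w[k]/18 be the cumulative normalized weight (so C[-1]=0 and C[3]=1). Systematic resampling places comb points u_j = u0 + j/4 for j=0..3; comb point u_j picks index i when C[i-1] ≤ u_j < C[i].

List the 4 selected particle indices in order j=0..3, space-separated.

0 1 3 3

C = [5/18, 1/3, 1/2, 1]
j=0: u_0=7/240 ∈ [0, 5/18) → index 0
j=1: u_1=67/240 ∈ [5/18, 1/3) → index 1
j=2: u_2=127/240 ∈ [1/2, 1) → index 3
j=3: u_3=187/240 ∈ [1/2, 1) → index 3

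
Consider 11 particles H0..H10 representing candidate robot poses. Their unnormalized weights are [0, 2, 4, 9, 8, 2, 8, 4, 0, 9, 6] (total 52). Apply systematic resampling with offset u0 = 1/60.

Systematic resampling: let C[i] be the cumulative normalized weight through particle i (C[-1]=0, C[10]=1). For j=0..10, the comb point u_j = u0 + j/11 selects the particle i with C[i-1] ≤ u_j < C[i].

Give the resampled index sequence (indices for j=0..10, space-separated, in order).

1 2 3 4 4 5 6 7 9 9 10

C = [0, 1/26, 3/26, 15/52, 23/52, 25/52, 33/52, 37/52, 37/52, 23/26, 1]
j=0: u_0=1/60 ∈ [0, 1/26) → index 1
j=1: u_1=71/660 ∈ [1/26, 3/26) → index 2
j=2: u_2=131/660 ∈ [3/26, 15/52) → index 3
j=3: u_3=191/660 ∈ [15/52, 23/52) → index 4
j=4: u_4=251/660 ∈ [15/52, 23/52) → index 4
j=5: u_5=311/660 ∈ [23/52, 25/52) → index 5
j=6: u_6=371/660 ∈ [25/52, 33/52) → index 6
j=7: u_7=431/660 ∈ [33/52, 37/52) → index 7
j=8: u_8=491/660 ∈ [37/52, 23/26) → index 9
j=9: u_9=551/660 ∈ [37/52, 23/26) → index 9
j=10: u_10=611/660 ∈ [23/26, 1) → index 10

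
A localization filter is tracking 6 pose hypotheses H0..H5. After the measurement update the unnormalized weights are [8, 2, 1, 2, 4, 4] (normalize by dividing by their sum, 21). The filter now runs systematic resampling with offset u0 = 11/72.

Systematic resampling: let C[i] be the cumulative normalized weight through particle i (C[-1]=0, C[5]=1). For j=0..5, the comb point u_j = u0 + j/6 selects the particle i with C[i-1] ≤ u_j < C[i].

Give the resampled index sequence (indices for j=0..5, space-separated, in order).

0 0 2 4 5 5

C = [8/21, 10/21, 11/21, 13/21, 17/21, 1]
j=0: u_0=11/72 ∈ [0, 8/21) → index 0
j=1: u_1=23/72 ∈ [0, 8/21) → index 0
j=2: u_2=35/72 ∈ [10/21, 11/21) → index 2
j=3: u_3=47/72 ∈ [13/21, 17/21) → index 4
j=4: u_4=59/72 ∈ [17/21, 1) → index 5
j=5: u_5=71/72 ∈ [17/21, 1) → index 5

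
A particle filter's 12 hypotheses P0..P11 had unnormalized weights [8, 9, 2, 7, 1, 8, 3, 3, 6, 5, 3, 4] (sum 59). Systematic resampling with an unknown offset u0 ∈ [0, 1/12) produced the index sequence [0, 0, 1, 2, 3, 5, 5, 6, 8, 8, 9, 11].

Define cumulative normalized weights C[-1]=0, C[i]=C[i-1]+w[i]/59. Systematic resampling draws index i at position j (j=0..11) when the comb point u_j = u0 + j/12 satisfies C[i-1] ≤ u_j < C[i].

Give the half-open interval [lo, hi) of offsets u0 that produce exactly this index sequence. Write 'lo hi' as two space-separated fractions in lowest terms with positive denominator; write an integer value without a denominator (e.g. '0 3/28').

29/708 11/236

C = [8/59, 17/59, 19/59, 26/59, 27/59, 35/59, 38/59, 41/59, 47/59, 52/59, 55/59, 1]
j=0 picked index 0: u0 ∈ [0, 8/59)
j=1 picked index 0: u0 ∈ [-1/12, 37/708)
j=2 picked index 1: u0 ∈ [-11/354, 43/354)
j=3 picked index 2: u0 ∈ [9/236, 17/236)
j=4 picked index 3: u0 ∈ [-2/177, 19/177)
j=5 picked index 5: u0 ∈ [29/708, 125/708)
j=6 picked index 5: u0 ∈ [-5/118, 11/118)
j=7 picked index 6: u0 ∈ [7/708, 43/708)
j=8 picked index 8: u0 ∈ [5/177, 23/177)
j=9 picked index 8: u0 ∈ [-13/236, 11/236)
j=10 picked index 9: u0 ∈ [-13/354, 17/354)
j=11 picked index 11: u0 ∈ [11/708, 1/12)
intersection: [29/708, 11/236)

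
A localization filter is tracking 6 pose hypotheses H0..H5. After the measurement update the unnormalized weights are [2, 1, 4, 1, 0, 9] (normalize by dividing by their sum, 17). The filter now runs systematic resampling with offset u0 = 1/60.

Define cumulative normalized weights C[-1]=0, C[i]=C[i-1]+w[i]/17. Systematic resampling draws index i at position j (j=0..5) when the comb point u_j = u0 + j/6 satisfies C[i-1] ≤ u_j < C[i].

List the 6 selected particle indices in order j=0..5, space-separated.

0 2 2 5 5 5

C = [2/17, 3/17, 7/17, 8/17, 8/17, 1]
j=0: u_0=1/60 ∈ [0, 2/17) → index 0
j=1: u_1=11/60 ∈ [3/17, 7/17) → index 2
j=2: u_2=7/20 ∈ [3/17, 7/17) → index 2
j=3: u_3=31/60 ∈ [8/17, 1) → index 5
j=4: u_4=41/60 ∈ [8/17, 1) → index 5
j=5: u_5=17/20 ∈ [8/17, 1) → index 5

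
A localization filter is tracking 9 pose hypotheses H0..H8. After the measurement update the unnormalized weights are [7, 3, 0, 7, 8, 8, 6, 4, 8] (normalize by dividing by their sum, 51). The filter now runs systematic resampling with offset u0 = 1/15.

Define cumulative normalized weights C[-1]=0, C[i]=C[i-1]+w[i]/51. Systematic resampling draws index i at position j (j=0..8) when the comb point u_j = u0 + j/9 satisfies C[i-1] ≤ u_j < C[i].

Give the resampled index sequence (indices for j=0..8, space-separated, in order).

C = [7/51, 10/51, 10/51, 1/3, 25/51, 11/17, 13/17, 43/51, 1]
j=0: u_0=1/15 ∈ [0, 7/51) → index 0
j=1: u_1=8/45 ∈ [7/51, 10/51) → index 1
j=2: u_2=13/45 ∈ [10/51, 1/3) → index 3
j=3: u_3=2/5 ∈ [1/3, 25/51) → index 4
j=4: u_4=23/45 ∈ [25/51, 11/17) → index 5
j=5: u_5=28/45 ∈ [25/51, 11/17) → index 5
j=6: u_6=11/15 ∈ [11/17, 13/17) → index 6
j=7: u_7=38/45 ∈ [43/51, 1) → index 8
j=8: u_8=43/45 ∈ [43/51, 1) → index 8

0 1 3 4 5 5 6 8 8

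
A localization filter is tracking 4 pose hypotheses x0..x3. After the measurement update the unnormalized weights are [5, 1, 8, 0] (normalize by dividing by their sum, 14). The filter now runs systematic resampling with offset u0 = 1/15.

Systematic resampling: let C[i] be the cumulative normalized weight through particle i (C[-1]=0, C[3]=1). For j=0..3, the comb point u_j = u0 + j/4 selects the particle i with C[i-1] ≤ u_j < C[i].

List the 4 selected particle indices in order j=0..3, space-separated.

C = [5/14, 3/7, 1, 1]
j=0: u_0=1/15 ∈ [0, 5/14) → index 0
j=1: u_1=19/60 ∈ [0, 5/14) → index 0
j=2: u_2=17/30 ∈ [3/7, 1) → index 2
j=3: u_3=49/60 ∈ [3/7, 1) → index 2

0 0 2 2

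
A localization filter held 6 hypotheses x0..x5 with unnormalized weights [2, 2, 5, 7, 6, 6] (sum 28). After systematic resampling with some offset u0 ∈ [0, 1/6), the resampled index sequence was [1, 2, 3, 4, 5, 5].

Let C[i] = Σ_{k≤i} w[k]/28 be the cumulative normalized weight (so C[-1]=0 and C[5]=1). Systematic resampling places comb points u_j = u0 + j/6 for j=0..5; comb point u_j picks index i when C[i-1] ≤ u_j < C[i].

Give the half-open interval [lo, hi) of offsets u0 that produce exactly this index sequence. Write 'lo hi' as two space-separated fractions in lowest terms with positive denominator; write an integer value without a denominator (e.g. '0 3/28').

C = [1/14, 1/7, 9/28, 4/7, 11/14, 1]
j=0 picked index 1: u0 ∈ [1/14, 1/7)
j=1 picked index 2: u0 ∈ [-1/42, 13/84)
j=2 picked index 3: u0 ∈ [-1/84, 5/21)
j=3 picked index 4: u0 ∈ [1/14, 2/7)
j=4 picked index 5: u0 ∈ [5/42, 1/3)
j=5 picked index 5: u0 ∈ [-1/21, 1/6)
intersection: [5/42, 1/7)

5/42 1/7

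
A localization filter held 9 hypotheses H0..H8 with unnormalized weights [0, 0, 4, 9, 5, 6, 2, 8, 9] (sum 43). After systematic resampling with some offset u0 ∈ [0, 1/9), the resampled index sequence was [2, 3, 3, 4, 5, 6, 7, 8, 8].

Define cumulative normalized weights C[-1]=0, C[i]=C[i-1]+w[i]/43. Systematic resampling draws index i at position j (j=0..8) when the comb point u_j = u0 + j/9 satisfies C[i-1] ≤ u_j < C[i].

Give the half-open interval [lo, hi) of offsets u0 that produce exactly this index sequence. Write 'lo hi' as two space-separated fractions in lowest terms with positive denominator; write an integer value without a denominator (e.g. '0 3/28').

5/387 19/387

C = [0, 0, 4/43, 13/43, 18/43, 24/43, 26/43, 34/43, 1]
j=0 picked index 2: u0 ∈ [0, 4/43)
j=1 picked index 3: u0 ∈ [-7/387, 74/387)
j=2 picked index 3: u0 ∈ [-50/387, 31/387)
j=3 picked index 4: u0 ∈ [-4/129, 11/129)
j=4 picked index 5: u0 ∈ [-10/387, 44/387)
j=5 picked index 6: u0 ∈ [1/387, 19/387)
j=6 picked index 7: u0 ∈ [-8/129, 16/129)
j=7 picked index 8: u0 ∈ [5/387, 2/9)
j=8 picked index 8: u0 ∈ [-38/387, 1/9)
intersection: [5/387, 19/387)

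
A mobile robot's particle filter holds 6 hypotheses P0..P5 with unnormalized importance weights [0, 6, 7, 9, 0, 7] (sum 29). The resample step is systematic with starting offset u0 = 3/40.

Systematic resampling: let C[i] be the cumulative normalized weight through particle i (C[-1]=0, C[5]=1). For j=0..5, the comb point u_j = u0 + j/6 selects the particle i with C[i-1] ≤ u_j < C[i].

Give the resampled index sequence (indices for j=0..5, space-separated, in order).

1 2 2 3 3 5

C = [0, 6/29, 13/29, 22/29, 22/29, 1]
j=0: u_0=3/40 ∈ [0, 6/29) → index 1
j=1: u_1=29/120 ∈ [6/29, 13/29) → index 2
j=2: u_2=49/120 ∈ [6/29, 13/29) → index 2
j=3: u_3=23/40 ∈ [13/29, 22/29) → index 3
j=4: u_4=89/120 ∈ [13/29, 22/29) → index 3
j=5: u_5=109/120 ∈ [22/29, 1) → index 5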